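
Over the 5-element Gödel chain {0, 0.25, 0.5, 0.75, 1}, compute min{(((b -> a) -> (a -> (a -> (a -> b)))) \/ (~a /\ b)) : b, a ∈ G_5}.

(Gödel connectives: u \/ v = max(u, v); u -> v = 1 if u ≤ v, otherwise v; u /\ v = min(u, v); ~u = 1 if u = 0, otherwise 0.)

The minimum is attained at b = 0, a = 0.25:
  (b -> a): 0 ≤ 0.25, so result = 1
  (a -> b): 0.25 > 0, so result = 0
  (a -> (a -> b)): 0.25 > 0, so result = 0
  (a -> (a -> (a -> b))): 0.25 > 0, so result = 0
  ((b -> a) -> (a -> (a -> (a -> b)))): 1 > 0, so result = 0
  ~a: Gödel ¬ of 0.25 = 0 (operand ≠ 0)
  (~a /\ b) = min(0, 0) = 0
  (((b -> a) -> (a -> (a -> (a -> b)))) \/ (~a /\ b)) = max(0, 0) = 0
Checking all 25 assignments confirms none give a value below 0.00.

0.00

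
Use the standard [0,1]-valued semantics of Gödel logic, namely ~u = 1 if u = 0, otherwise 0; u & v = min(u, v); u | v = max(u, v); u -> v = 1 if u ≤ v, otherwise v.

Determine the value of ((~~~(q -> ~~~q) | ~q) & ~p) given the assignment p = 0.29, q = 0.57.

~q: Gödel ¬ of 0.57 = 0 (operand ≠ 0)
~~q: Gödel ¬ of 0 = 1 (operand is 0)
~~~q: Gödel ¬ of 1 = 0 (operand ≠ 0)
(q -> ~~~q): 0.57 > 0, so result = 0
~(q -> ~~~q): Gödel ¬ of 0 = 1 (operand is 0)
~~(q -> ~~~q): Gödel ¬ of 1 = 0 (operand ≠ 0)
~~~(q -> ~~~q): Gödel ¬ of 0 = 1 (operand is 0)
~q: Gödel ¬ of 0.57 = 0 (operand ≠ 0)
(~~~(q -> ~~~q) | ~q) = max(1, 0) = 1
~p: Gödel ¬ of 0.29 = 0 (operand ≠ 0)
((~~~(q -> ~~~q) | ~q) & ~p) = min(1, 0) = 0

0.00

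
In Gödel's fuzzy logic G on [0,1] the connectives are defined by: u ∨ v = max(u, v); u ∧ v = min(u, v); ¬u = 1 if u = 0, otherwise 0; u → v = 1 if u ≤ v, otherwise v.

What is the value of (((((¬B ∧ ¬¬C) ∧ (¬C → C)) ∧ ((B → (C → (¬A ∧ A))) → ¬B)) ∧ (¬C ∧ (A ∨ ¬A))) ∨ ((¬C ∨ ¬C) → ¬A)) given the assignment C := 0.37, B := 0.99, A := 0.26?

1.00

¬B: Gödel ¬ of 0.99 = 0 (operand ≠ 0)
¬C: Gödel ¬ of 0.37 = 0 (operand ≠ 0)
¬¬C: Gödel ¬ of 0 = 1 (operand is 0)
(¬B ∧ ¬¬C) = min(0, 1) = 0
¬C: Gödel ¬ of 0.37 = 0 (operand ≠ 0)
(¬C → C): 0 ≤ 0.37, so result = 1
((¬B ∧ ¬¬C) ∧ (¬C → C)) = min(0, 1) = 0
¬A: Gödel ¬ of 0.26 = 0 (operand ≠ 0)
(¬A ∧ A) = min(0, 0.26) = 0
(C → (¬A ∧ A)): 0.37 > 0, so result = 0
(B → (C → (¬A ∧ A))): 0.99 > 0, so result = 0
¬B: Gödel ¬ of 0.99 = 0 (operand ≠ 0)
((B → (C → (¬A ∧ A))) → ¬B): 0 ≤ 0, so result = 1
(((¬B ∧ ¬¬C) ∧ (¬C → C)) ∧ ((B → (C → (¬A ∧ A))) → ¬B)) = min(0, 1) = 0
¬C: Gödel ¬ of 0.37 = 0 (operand ≠ 0)
¬A: Gödel ¬ of 0.26 = 0 (operand ≠ 0)
(A ∨ ¬A) = max(0.26, 0) = 0.26
(¬C ∧ (A ∨ ¬A)) = min(0, 0.26) = 0
((((¬B ∧ ¬¬C) ∧ (¬C → C)) ∧ ((B → (C → (¬A ∧ A))) → ¬B)) ∧ (¬C ∧ (A ∨ ¬A))) = min(0, 0) = 0
¬C: Gödel ¬ of 0.37 = 0 (operand ≠ 0)
¬C: Gödel ¬ of 0.37 = 0 (operand ≠ 0)
(¬C ∨ ¬C) = max(0, 0) = 0
¬A: Gödel ¬ of 0.26 = 0 (operand ≠ 0)
((¬C ∨ ¬C) → ¬A): 0 ≤ 0, so result = 1
(((((¬B ∧ ¬¬C) ∧ (¬C → C)) ∧ ((B → (C → (¬A ∧ A))) → ¬B)) ∧ (¬C ∧ (A ∨ ¬A))) ∨ ((¬C ∨ ¬C) → ¬A)) = max(0, 1) = 1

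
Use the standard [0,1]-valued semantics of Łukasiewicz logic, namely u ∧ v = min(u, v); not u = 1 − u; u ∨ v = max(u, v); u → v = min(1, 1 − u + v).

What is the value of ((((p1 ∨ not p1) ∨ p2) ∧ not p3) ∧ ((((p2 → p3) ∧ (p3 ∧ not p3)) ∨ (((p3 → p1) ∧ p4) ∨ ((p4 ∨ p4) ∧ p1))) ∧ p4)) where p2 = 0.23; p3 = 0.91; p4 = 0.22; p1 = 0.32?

0.09

not p1: Łukasiewicz ¬ gives 1 − 0.32 = 0.68
(p1 ∨ not p1) = max(0.32, 0.68) = 0.68
((p1 ∨ not p1) ∨ p2) = max(0.68, 0.23) = 0.68
not p3: Łukasiewicz ¬ gives 1 − 0.91 = 0.09
(((p1 ∨ not p1) ∨ p2) ∧ not p3) = min(0.68, 0.09) = 0.09
(p2 → p3): min(1, 1 − 0.23 + 0.91) = 1
not p3: Łukasiewicz ¬ gives 1 − 0.91 = 0.09
(p3 ∧ not p3) = min(0.91, 0.09) = 0.09
((p2 → p3) ∧ (p3 ∧ not p3)) = min(1, 0.09) = 0.09
(p3 → p1): min(1, 1 − 0.91 + 0.32) = 0.41
((p3 → p1) ∧ p4) = min(0.41, 0.22) = 0.22
(p4 ∨ p4) = max(0.22, 0.22) = 0.22
((p4 ∨ p4) ∧ p1) = min(0.22, 0.32) = 0.22
(((p3 → p1) ∧ p4) ∨ ((p4 ∨ p4) ∧ p1)) = max(0.22, 0.22) = 0.22
(((p2 → p3) ∧ (p3 ∧ not p3)) ∨ (((p3 → p1) ∧ p4) ∨ ((p4 ∨ p4) ∧ p1))) = max(0.09, 0.22) = 0.22
((((p2 → p3) ∧ (p3 ∧ not p3)) ∨ (((p3 → p1) ∧ p4) ∨ ((p4 ∨ p4) ∧ p1))) ∧ p4) = min(0.22, 0.22) = 0.22
((((p1 ∨ not p1) ∨ p2) ∧ not p3) ∧ ((((p2 → p3) ∧ (p3 ∧ not p3)) ∨ (((p3 → p1) ∧ p4) ∨ ((p4 ∨ p4) ∧ p1))) ∧ p4)) = min(0.09, 0.22) = 0.09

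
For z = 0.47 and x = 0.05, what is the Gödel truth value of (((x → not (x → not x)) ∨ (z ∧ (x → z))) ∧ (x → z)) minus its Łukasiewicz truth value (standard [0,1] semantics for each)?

0.05

Gödel evaluation:
  not x: Gödel ¬ of 0.05 = 0 (operand ≠ 0)
  (x → not x): 0.05 > 0, so result = 0
  not (x → not x): Gödel ¬ of 0 = 1 (operand is 0)
  (x → not (x → not x)): 0.05 ≤ 1, so result = 1
  (x → z): 0.05 ≤ 0.47, so result = 1
  (z ∧ (x → z)) = min(0.47, 1) = 0.47
  ((x → not (x → not x)) ∨ (z ∧ (x → z))) = max(1, 0.47) = 1
  (x → z): 0.05 ≤ 0.47, so result = 1
  (((x → not (x → not x)) ∨ (z ∧ (x → z))) ∧ (x → z)) = min(1, 1) = 1
  Gödel value = 1
Łukasiewicz evaluation:
  not x: Łukasiewicz ¬ gives 1 − 0.05 = 0.95
  (x → not x): min(1, 1 − 0.05 + 0.95) = 1
  not (x → not x): Łukasiewicz ¬ gives 1 − 1 = 0
  (x → not (x → not x)): min(1, 1 − 0.05 + 0) = 0.95
  (x → z): min(1, 1 − 0.05 + 0.47) = 1
  (z ∧ (x → z)) = min(0.47, 1) = 0.47
  ((x → not (x → not x)) ∨ (z ∧ (x → z))) = max(0.95, 0.47) = 0.95
  (x → z): min(1, 1 − 0.05 + 0.47) = 1
  (((x → not (x → not x)) ∨ (z ∧ (x → z))) ∧ (x → z)) = min(0.95, 1) = 0.95
  Łukasiewicz value = 0.95
Difference: 1 − 0.95 = 0.05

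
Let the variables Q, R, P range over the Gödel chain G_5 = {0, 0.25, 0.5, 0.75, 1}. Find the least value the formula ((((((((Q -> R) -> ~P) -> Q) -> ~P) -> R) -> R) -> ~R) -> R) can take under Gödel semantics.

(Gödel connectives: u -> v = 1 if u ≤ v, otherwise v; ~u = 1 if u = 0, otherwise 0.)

The minimum is attained at Q = 0, R = 0, P = 0:
  (Q -> R): 0 ≤ 0, so result = 1
  ~P: Gödel ¬ of 0 = 1 (operand is 0)
  ((Q -> R) -> ~P): 1 ≤ 1, so result = 1
  (((Q -> R) -> ~P) -> Q): 1 > 0, so result = 0
  ~P: Gödel ¬ of 0 = 1 (operand is 0)
  ((((Q -> R) -> ~P) -> Q) -> ~P): 0 ≤ 1, so result = 1
  (((((Q -> R) -> ~P) -> Q) -> ~P) -> R): 1 > 0, so result = 0
  ((((((Q -> R) -> ~P) -> Q) -> ~P) -> R) -> R): 0 ≤ 0, so result = 1
  ~R: Gödel ¬ of 0 = 1 (operand is 0)
  (((((((Q -> R) -> ~P) -> Q) -> ~P) -> R) -> R) -> ~R): 1 ≤ 1, so result = 1
  ((((((((Q -> R) -> ~P) -> Q) -> ~P) -> R) -> R) -> ~R) -> R): 1 > 0, so result = 0
Checking all 125 assignments confirms none give a value below 0.00.

0.00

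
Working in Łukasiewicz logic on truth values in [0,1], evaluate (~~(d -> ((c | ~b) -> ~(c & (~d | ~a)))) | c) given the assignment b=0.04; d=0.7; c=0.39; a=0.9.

1.00

~b: Łukasiewicz ¬ gives 1 − 0.04 = 0.96
(c | ~b) = max(0.39, 0.96) = 0.96
~d: Łukasiewicz ¬ gives 1 − 0.7 = 0.3
~a: Łukasiewicz ¬ gives 1 − 0.9 = 0.1
(~d | ~a) = max(0.3, 0.1) = 0.3
(c & (~d | ~a)) = min(0.39, 0.3) = 0.3
~(c & (~d | ~a)): Łukasiewicz ¬ gives 1 − 0.3 = 0.7
((c | ~b) -> ~(c & (~d | ~a))): min(1, 1 − 0.96 + 0.7) = 0.74
(d -> ((c | ~b) -> ~(c & (~d | ~a)))): min(1, 1 − 0.7 + 0.74) = 1
~(d -> ((c | ~b) -> ~(c & (~d | ~a)))): Łukasiewicz ¬ gives 1 − 1 = 0
~~(d -> ((c | ~b) -> ~(c & (~d | ~a)))): Łukasiewicz ¬ gives 1 − 0 = 1
(~~(d -> ((c | ~b) -> ~(c & (~d | ~a)))) | c) = max(1, 0.39) = 1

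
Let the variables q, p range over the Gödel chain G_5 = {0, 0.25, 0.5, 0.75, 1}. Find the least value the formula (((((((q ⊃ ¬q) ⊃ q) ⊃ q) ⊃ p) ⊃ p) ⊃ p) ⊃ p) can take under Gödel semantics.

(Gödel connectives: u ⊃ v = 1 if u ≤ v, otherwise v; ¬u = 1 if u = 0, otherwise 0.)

The minimum is attained at q = 0.25, p = 0.25:
  ¬q: Gödel ¬ of 0.25 = 0 (operand ≠ 0)
  (q ⊃ ¬q): 0.25 > 0, so result = 0
  ((q ⊃ ¬q) ⊃ q): 0 ≤ 0.25, so result = 1
  (((q ⊃ ¬q) ⊃ q) ⊃ q): 1 > 0.25, so result = 0.25
  ((((q ⊃ ¬q) ⊃ q) ⊃ q) ⊃ p): 0.25 ≤ 0.25, so result = 1
  (((((q ⊃ ¬q) ⊃ q) ⊃ q) ⊃ p) ⊃ p): 1 > 0.25, so result = 0.25
  ((((((q ⊃ ¬q) ⊃ q) ⊃ q) ⊃ p) ⊃ p) ⊃ p): 0.25 ≤ 0.25, so result = 1
  (((((((q ⊃ ¬q) ⊃ q) ⊃ q) ⊃ p) ⊃ p) ⊃ p) ⊃ p): 1 > 0.25, so result = 0.25
Checking all 25 assignments confirms none give a value below 0.25.

0.25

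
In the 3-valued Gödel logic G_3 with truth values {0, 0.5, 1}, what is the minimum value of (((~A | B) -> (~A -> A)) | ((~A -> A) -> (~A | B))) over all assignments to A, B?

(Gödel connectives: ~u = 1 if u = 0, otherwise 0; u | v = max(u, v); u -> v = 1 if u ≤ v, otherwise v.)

1.00

Every assignment gives 1. For instance at A = 0, B = 0:
  ~A: Gödel ¬ of 0 = 1 (operand is 0)
  (~A | B) = max(1, 0) = 1
  ~A: Gödel ¬ of 0 = 1 (operand is 0)
  (~A -> A): 1 > 0, so result = 0
  ((~A | B) -> (~A -> A)): 1 > 0, so result = 0
  ~A: Gödel ¬ of 0 = 1 (operand is 0)
  (~A -> A): 1 > 0, so result = 0
  ~A: Gödel ¬ of 0 = 1 (operand is 0)
  (~A | B) = max(1, 0) = 1
  ((~A -> A) -> (~A | B)): 0 ≤ 1, so result = 1
  (((~A | B) -> (~A -> A)) | ((~A -> A) -> (~A | B))) = max(0, 1) = 1
All 9 assignments give value 1 — the formula is a G_3-tautology.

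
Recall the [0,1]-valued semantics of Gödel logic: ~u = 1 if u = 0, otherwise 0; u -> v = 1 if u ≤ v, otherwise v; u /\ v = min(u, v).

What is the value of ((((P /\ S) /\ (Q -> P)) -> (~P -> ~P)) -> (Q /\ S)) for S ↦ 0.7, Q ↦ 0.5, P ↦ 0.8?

0.50

(P /\ S) = min(0.8, 0.7) = 0.7
(Q -> P): 0.5 ≤ 0.8, so result = 1
((P /\ S) /\ (Q -> P)) = min(0.7, 1) = 0.7
~P: Gödel ¬ of 0.8 = 0 (operand ≠ 0)
~P: Gödel ¬ of 0.8 = 0 (operand ≠ 0)
(~P -> ~P): 0 ≤ 0, so result = 1
(((P /\ S) /\ (Q -> P)) -> (~P -> ~P)): 0.7 ≤ 1, so result = 1
(Q /\ S) = min(0.5, 0.7) = 0.5
((((P /\ S) /\ (Q -> P)) -> (~P -> ~P)) -> (Q /\ S)): 1 > 0.5, so result = 0.5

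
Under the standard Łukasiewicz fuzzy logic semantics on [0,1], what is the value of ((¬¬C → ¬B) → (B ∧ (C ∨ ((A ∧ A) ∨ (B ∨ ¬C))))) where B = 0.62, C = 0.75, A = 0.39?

0.99

¬C: Łukasiewicz ¬ gives 1 − 0.75 = 0.25
¬¬C: Łukasiewicz ¬ gives 1 − 0.25 = 0.75
¬B: Łukasiewicz ¬ gives 1 − 0.62 = 0.38
(¬¬C → ¬B): min(1, 1 − 0.75 + 0.38) = 0.63
(A ∧ A) = min(0.39, 0.39) = 0.39
¬C: Łukasiewicz ¬ gives 1 − 0.75 = 0.25
(B ∨ ¬C) = max(0.62, 0.25) = 0.62
((A ∧ A) ∨ (B ∨ ¬C)) = max(0.39, 0.62) = 0.62
(C ∨ ((A ∧ A) ∨ (B ∨ ¬C))) = max(0.75, 0.62) = 0.75
(B ∧ (C ∨ ((A ∧ A) ∨ (B ∨ ¬C)))) = min(0.62, 0.75) = 0.62
((¬¬C → ¬B) → (B ∧ (C ∨ ((A ∧ A) ∨ (B ∨ ¬C))))): min(1, 1 − 0.63 + 0.62) = 0.99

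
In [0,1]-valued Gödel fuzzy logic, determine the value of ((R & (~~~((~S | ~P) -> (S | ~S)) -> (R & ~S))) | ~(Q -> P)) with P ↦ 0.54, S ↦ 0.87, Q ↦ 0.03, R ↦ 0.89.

~S: Gödel ¬ of 0.87 = 0 (operand ≠ 0)
~P: Gödel ¬ of 0.54 = 0 (operand ≠ 0)
(~S | ~P) = max(0, 0) = 0
~S: Gödel ¬ of 0.87 = 0 (operand ≠ 0)
(S | ~S) = max(0.87, 0) = 0.87
((~S | ~P) -> (S | ~S)): 0 ≤ 0.87, so result = 1
~((~S | ~P) -> (S | ~S)): Gödel ¬ of 1 = 0 (operand ≠ 0)
~~((~S | ~P) -> (S | ~S)): Gödel ¬ of 0 = 1 (operand is 0)
~~~((~S | ~P) -> (S | ~S)): Gödel ¬ of 1 = 0 (operand ≠ 0)
~S: Gödel ¬ of 0.87 = 0 (operand ≠ 0)
(R & ~S) = min(0.89, 0) = 0
(~~~((~S | ~P) -> (S | ~S)) -> (R & ~S)): 0 ≤ 0, so result = 1
(R & (~~~((~S | ~P) -> (S | ~S)) -> (R & ~S))) = min(0.89, 1) = 0.89
(Q -> P): 0.03 ≤ 0.54, so result = 1
~(Q -> P): Gödel ¬ of 1 = 0 (operand ≠ 0)
((R & (~~~((~S | ~P) -> (S | ~S)) -> (R & ~S))) | ~(Q -> P)) = max(0.89, 0) = 0.89

0.89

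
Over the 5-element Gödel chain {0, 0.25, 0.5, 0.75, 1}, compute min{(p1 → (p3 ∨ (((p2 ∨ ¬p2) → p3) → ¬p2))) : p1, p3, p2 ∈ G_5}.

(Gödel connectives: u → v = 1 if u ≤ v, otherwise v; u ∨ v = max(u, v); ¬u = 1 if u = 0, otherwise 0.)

The minimum is attained at p1 = 0.5, p3 = 0.25, p2 = 0.25:
  ¬p2: Gödel ¬ of 0.25 = 0 (operand ≠ 0)
  (p2 ∨ ¬p2) = max(0.25, 0) = 0.25
  ((p2 ∨ ¬p2) → p3): 0.25 ≤ 0.25, so result = 1
  ¬p2: Gödel ¬ of 0.25 = 0 (operand ≠ 0)
  (((p2 ∨ ¬p2) → p3) → ¬p2): 1 > 0, so result = 0
  (p3 ∨ (((p2 ∨ ¬p2) → p3) → ¬p2)) = max(0.25, 0) = 0.25
  (p1 → (p3 ∨ (((p2 ∨ ¬p2) → p3) → ¬p2))): 0.5 > 0.25, so result = 0.25
Checking all 125 assignments confirms none give a value below 0.25.

0.25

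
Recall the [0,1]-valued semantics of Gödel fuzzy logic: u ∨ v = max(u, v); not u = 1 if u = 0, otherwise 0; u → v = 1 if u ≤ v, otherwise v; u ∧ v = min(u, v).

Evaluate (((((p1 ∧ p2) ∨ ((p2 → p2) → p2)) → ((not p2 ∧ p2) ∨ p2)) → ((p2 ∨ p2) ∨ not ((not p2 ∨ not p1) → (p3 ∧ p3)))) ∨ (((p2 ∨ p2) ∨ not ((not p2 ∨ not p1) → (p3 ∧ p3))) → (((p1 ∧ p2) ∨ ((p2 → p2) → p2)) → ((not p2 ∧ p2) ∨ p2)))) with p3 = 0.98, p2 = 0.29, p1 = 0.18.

(p1 ∧ p2) = min(0.18, 0.29) = 0.18
(p2 → p2): 0.29 ≤ 0.29, so result = 1
((p2 → p2) → p2): 1 > 0.29, so result = 0.29
((p1 ∧ p2) ∨ ((p2 → p2) → p2)) = max(0.18, 0.29) = 0.29
not p2: Gödel ¬ of 0.29 = 0 (operand ≠ 0)
(not p2 ∧ p2) = min(0, 0.29) = 0
((not p2 ∧ p2) ∨ p2) = max(0, 0.29) = 0.29
(((p1 ∧ p2) ∨ ((p2 → p2) → p2)) → ((not p2 ∧ p2) ∨ p2)): 0.29 ≤ 0.29, so result = 1
(p2 ∨ p2) = max(0.29, 0.29) = 0.29
not p2: Gödel ¬ of 0.29 = 0 (operand ≠ 0)
not p1: Gödel ¬ of 0.18 = 0 (operand ≠ 0)
(not p2 ∨ not p1) = max(0, 0) = 0
(p3 ∧ p3) = min(0.98, 0.98) = 0.98
((not p2 ∨ not p1) → (p3 ∧ p3)): 0 ≤ 0.98, so result = 1
not ((not p2 ∨ not p1) → (p3 ∧ p3)): Gödel ¬ of 1 = 0 (operand ≠ 0)
((p2 ∨ p2) ∨ not ((not p2 ∨ not p1) → (p3 ∧ p3))) = max(0.29, 0) = 0.29
((((p1 ∧ p2) ∨ ((p2 → p2) → p2)) → ((not p2 ∧ p2) ∨ p2)) → ((p2 ∨ p2) ∨ not ((not p2 ∨ not p1) → (p3 ∧ p3)))): 1 > 0.29, so result = 0.29
(p2 ∨ p2) = max(0.29, 0.29) = 0.29
not p2: Gödel ¬ of 0.29 = 0 (operand ≠ 0)
not p1: Gödel ¬ of 0.18 = 0 (operand ≠ 0)
(not p2 ∨ not p1) = max(0, 0) = 0
(p3 ∧ p3) = min(0.98, 0.98) = 0.98
((not p2 ∨ not p1) → (p3 ∧ p3)): 0 ≤ 0.98, so result = 1
not ((not p2 ∨ not p1) → (p3 ∧ p3)): Gödel ¬ of 1 = 0 (operand ≠ 0)
((p2 ∨ p2) ∨ not ((not p2 ∨ not p1) → (p3 ∧ p3))) = max(0.29, 0) = 0.29
(p1 ∧ p2) = min(0.18, 0.29) = 0.18
(p2 → p2): 0.29 ≤ 0.29, so result = 1
((p2 → p2) → p2): 1 > 0.29, so result = 0.29
((p1 ∧ p2) ∨ ((p2 → p2) → p2)) = max(0.18, 0.29) = 0.29
not p2: Gödel ¬ of 0.29 = 0 (operand ≠ 0)
(not p2 ∧ p2) = min(0, 0.29) = 0
((not p2 ∧ p2) ∨ p2) = max(0, 0.29) = 0.29
(((p1 ∧ p2) ∨ ((p2 → p2) → p2)) → ((not p2 ∧ p2) ∨ p2)): 0.29 ≤ 0.29, so result = 1
(((p2 ∨ p2) ∨ not ((not p2 ∨ not p1) → (p3 ∧ p3))) → (((p1 ∧ p2) ∨ ((p2 → p2) → p2)) → ((not p2 ∧ p2) ∨ p2))): 0.29 ≤ 1, so result = 1
(((((p1 ∧ p2) ∨ ((p2 → p2) → p2)) → ((not p2 ∧ p2) ∨ p2)) → ((p2 ∨ p2) ∨ not ((not p2 ∨ not p1) → (p3 ∧ p3)))) ∨ (((p2 ∨ p2) ∨ not ((not p2 ∨ not p1) → (p3 ∧ p3))) → (((p1 ∧ p2) ∨ ((p2 → p2) → p2)) → ((not p2 ∧ p2) ∨ p2)))) = max(0.29, 1) = 1

1.00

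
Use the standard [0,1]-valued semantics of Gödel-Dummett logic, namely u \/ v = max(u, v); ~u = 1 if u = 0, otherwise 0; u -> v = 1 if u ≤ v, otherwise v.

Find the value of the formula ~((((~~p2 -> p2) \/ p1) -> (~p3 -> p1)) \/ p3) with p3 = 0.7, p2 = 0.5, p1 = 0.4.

0.00

~p2: Gödel ¬ of 0.5 = 0 (operand ≠ 0)
~~p2: Gödel ¬ of 0 = 1 (operand is 0)
(~~p2 -> p2): 1 > 0.5, so result = 0.5
((~~p2 -> p2) \/ p1) = max(0.5, 0.4) = 0.5
~p3: Gödel ¬ of 0.7 = 0 (operand ≠ 0)
(~p3 -> p1): 0 ≤ 0.4, so result = 1
(((~~p2 -> p2) \/ p1) -> (~p3 -> p1)): 0.5 ≤ 1, so result = 1
((((~~p2 -> p2) \/ p1) -> (~p3 -> p1)) \/ p3) = max(1, 0.7) = 1
~((((~~p2 -> p2) \/ p1) -> (~p3 -> p1)) \/ p3): Gödel ¬ of 1 = 0 (operand ≠ 0)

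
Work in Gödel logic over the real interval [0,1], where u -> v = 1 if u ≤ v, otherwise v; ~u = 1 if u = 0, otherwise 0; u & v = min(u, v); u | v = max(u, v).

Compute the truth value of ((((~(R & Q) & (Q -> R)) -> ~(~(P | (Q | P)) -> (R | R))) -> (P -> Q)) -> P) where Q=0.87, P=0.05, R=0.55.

(R & Q) = min(0.55, 0.87) = 0.55
~(R & Q): Gödel ¬ of 0.55 = 0 (operand ≠ 0)
(Q -> R): 0.87 > 0.55, so result = 0.55
(~(R & Q) & (Q -> R)) = min(0, 0.55) = 0
(Q | P) = max(0.87, 0.05) = 0.87
(P | (Q | P)) = max(0.05, 0.87) = 0.87
~(P | (Q | P)): Gödel ¬ of 0.87 = 0 (operand ≠ 0)
(R | R) = max(0.55, 0.55) = 0.55
(~(P | (Q | P)) -> (R | R)): 0 ≤ 0.55, so result = 1
~(~(P | (Q | P)) -> (R | R)): Gödel ¬ of 1 = 0 (operand ≠ 0)
((~(R & Q) & (Q -> R)) -> ~(~(P | (Q | P)) -> (R | R))): 0 ≤ 0, so result = 1
(P -> Q): 0.05 ≤ 0.87, so result = 1
(((~(R & Q) & (Q -> R)) -> ~(~(P | (Q | P)) -> (R | R))) -> (P -> Q)): 1 ≤ 1, so result = 1
((((~(R & Q) & (Q -> R)) -> ~(~(P | (Q | P)) -> (R | R))) -> (P -> Q)) -> P): 1 > 0.05, so result = 0.05

0.05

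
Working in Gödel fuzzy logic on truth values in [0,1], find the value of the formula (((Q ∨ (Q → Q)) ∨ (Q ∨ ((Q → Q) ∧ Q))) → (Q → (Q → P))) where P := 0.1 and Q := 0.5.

0.10

(Q → Q): 0.5 ≤ 0.5, so result = 1
(Q ∨ (Q → Q)) = max(0.5, 1) = 1
(Q → Q): 0.5 ≤ 0.5, so result = 1
((Q → Q) ∧ Q) = min(1, 0.5) = 0.5
(Q ∨ ((Q → Q) ∧ Q)) = max(0.5, 0.5) = 0.5
((Q ∨ (Q → Q)) ∨ (Q ∨ ((Q → Q) ∧ Q))) = max(1, 0.5) = 1
(Q → P): 0.5 > 0.1, so result = 0.1
(Q → (Q → P)): 0.5 > 0.1, so result = 0.1
(((Q ∨ (Q → Q)) ∨ (Q ∨ ((Q → Q) ∧ Q))) → (Q → (Q → P))): 1 > 0.1, so result = 0.1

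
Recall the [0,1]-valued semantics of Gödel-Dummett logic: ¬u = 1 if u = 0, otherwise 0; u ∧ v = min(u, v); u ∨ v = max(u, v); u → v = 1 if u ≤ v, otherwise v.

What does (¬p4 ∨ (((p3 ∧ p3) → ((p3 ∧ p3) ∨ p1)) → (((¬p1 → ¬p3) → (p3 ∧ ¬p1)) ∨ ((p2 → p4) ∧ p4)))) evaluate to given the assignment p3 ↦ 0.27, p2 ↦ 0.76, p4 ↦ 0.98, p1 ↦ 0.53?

¬p4: Gödel ¬ of 0.98 = 0 (operand ≠ 0)
(p3 ∧ p3) = min(0.27, 0.27) = 0.27
(p3 ∧ p3) = min(0.27, 0.27) = 0.27
((p3 ∧ p3) ∨ p1) = max(0.27, 0.53) = 0.53
((p3 ∧ p3) → ((p3 ∧ p3) ∨ p1)): 0.27 ≤ 0.53, so result = 1
¬p1: Gödel ¬ of 0.53 = 0 (operand ≠ 0)
¬p3: Gödel ¬ of 0.27 = 0 (operand ≠ 0)
(¬p1 → ¬p3): 0 ≤ 0, so result = 1
¬p1: Gödel ¬ of 0.53 = 0 (operand ≠ 0)
(p3 ∧ ¬p1) = min(0.27, 0) = 0
((¬p1 → ¬p3) → (p3 ∧ ¬p1)): 1 > 0, so result = 0
(p2 → p4): 0.76 ≤ 0.98, so result = 1
((p2 → p4) ∧ p4) = min(1, 0.98) = 0.98
(((¬p1 → ¬p3) → (p3 ∧ ¬p1)) ∨ ((p2 → p4) ∧ p4)) = max(0, 0.98) = 0.98
(((p3 ∧ p3) → ((p3 ∧ p3) ∨ p1)) → (((¬p1 → ¬p3) → (p3 ∧ ¬p1)) ∨ ((p2 → p4) ∧ p4))): 1 > 0.98, so result = 0.98
(¬p4 ∨ (((p3 ∧ p3) → ((p3 ∧ p3) ∨ p1)) → (((¬p1 → ¬p3) → (p3 ∧ ¬p1)) ∨ ((p2 → p4) ∧ p4)))) = max(0, 0.98) = 0.98

0.98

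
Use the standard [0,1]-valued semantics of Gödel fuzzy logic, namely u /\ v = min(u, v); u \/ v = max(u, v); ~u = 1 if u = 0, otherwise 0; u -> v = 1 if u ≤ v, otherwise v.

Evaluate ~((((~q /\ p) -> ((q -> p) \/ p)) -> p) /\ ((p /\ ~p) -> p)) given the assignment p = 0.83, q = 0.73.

0.00

~q: Gödel ¬ of 0.73 = 0 (operand ≠ 0)
(~q /\ p) = min(0, 0.83) = 0
(q -> p): 0.73 ≤ 0.83, so result = 1
((q -> p) \/ p) = max(1, 0.83) = 1
((~q /\ p) -> ((q -> p) \/ p)): 0 ≤ 1, so result = 1
(((~q /\ p) -> ((q -> p) \/ p)) -> p): 1 > 0.83, so result = 0.83
~p: Gödel ¬ of 0.83 = 0 (operand ≠ 0)
(p /\ ~p) = min(0.83, 0) = 0
((p /\ ~p) -> p): 0 ≤ 0.83, so result = 1
((((~q /\ p) -> ((q -> p) \/ p)) -> p) /\ ((p /\ ~p) -> p)) = min(0.83, 1) = 0.83
~((((~q /\ p) -> ((q -> p) \/ p)) -> p) /\ ((p /\ ~p) -> p)): Gödel ¬ of 0.83 = 0 (operand ≠ 0)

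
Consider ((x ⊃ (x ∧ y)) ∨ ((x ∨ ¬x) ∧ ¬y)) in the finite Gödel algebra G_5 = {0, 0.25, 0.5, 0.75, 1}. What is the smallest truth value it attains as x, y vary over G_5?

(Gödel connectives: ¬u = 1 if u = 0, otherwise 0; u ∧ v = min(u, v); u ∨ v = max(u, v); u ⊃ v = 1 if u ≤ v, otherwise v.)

The minimum is attained at x = 0.25, y = 0:
  (x ∧ y) = min(0.25, 0) = 0
  (x ⊃ (x ∧ y)): 0.25 > 0, so result = 0
  ¬x: Gödel ¬ of 0.25 = 0 (operand ≠ 0)
  (x ∨ ¬x) = max(0.25, 0) = 0.25
  ¬y: Gödel ¬ of 0 = 1 (operand is 0)
  ((x ∨ ¬x) ∧ ¬y) = min(0.25, 1) = 0.25
  ((x ⊃ (x ∧ y)) ∨ ((x ∨ ¬x) ∧ ¬y)) = max(0, 0.25) = 0.25
Checking all 25 assignments confirms none give a value below 0.25.

0.25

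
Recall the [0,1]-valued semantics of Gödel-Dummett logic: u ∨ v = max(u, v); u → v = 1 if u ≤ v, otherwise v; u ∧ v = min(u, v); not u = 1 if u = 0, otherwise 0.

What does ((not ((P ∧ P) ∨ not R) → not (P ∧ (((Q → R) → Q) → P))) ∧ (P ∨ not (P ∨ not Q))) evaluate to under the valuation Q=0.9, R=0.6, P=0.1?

0.10

(P ∧ P) = min(0.1, 0.1) = 0.1
not R: Gödel ¬ of 0.6 = 0 (operand ≠ 0)
((P ∧ P) ∨ not R) = max(0.1, 0) = 0.1
not ((P ∧ P) ∨ not R): Gödel ¬ of 0.1 = 0 (operand ≠ 0)
(Q → R): 0.9 > 0.6, so result = 0.6
((Q → R) → Q): 0.6 ≤ 0.9, so result = 1
(((Q → R) → Q) → P): 1 > 0.1, so result = 0.1
(P ∧ (((Q → R) → Q) → P)) = min(0.1, 0.1) = 0.1
not (P ∧ (((Q → R) → Q) → P)): Gödel ¬ of 0.1 = 0 (operand ≠ 0)
(not ((P ∧ P) ∨ not R) → not (P ∧ (((Q → R) → Q) → P))): 0 ≤ 0, so result = 1
not Q: Gödel ¬ of 0.9 = 0 (operand ≠ 0)
(P ∨ not Q) = max(0.1, 0) = 0.1
not (P ∨ not Q): Gödel ¬ of 0.1 = 0 (operand ≠ 0)
(P ∨ not (P ∨ not Q)) = max(0.1, 0) = 0.1
((not ((P ∧ P) ∨ not R) → not (P ∧ (((Q → R) → Q) → P))) ∧ (P ∨ not (P ∨ not Q))) = min(1, 0.1) = 0.1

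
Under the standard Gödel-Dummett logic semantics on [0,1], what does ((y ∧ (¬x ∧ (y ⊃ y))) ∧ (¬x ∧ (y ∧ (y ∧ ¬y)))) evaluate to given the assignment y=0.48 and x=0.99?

0.00

¬x: Gödel ¬ of 0.99 = 0 (operand ≠ 0)
(y ⊃ y): 0.48 ≤ 0.48, so result = 1
(¬x ∧ (y ⊃ y)) = min(0, 1) = 0
(y ∧ (¬x ∧ (y ⊃ y))) = min(0.48, 0) = 0
¬x: Gödel ¬ of 0.99 = 0 (operand ≠ 0)
¬y: Gödel ¬ of 0.48 = 0 (operand ≠ 0)
(y ∧ ¬y) = min(0.48, 0) = 0
(y ∧ (y ∧ ¬y)) = min(0.48, 0) = 0
(¬x ∧ (y ∧ (y ∧ ¬y))) = min(0, 0) = 0
((y ∧ (¬x ∧ (y ⊃ y))) ∧ (¬x ∧ (y ∧ (y ∧ ¬y)))) = min(0, 0) = 0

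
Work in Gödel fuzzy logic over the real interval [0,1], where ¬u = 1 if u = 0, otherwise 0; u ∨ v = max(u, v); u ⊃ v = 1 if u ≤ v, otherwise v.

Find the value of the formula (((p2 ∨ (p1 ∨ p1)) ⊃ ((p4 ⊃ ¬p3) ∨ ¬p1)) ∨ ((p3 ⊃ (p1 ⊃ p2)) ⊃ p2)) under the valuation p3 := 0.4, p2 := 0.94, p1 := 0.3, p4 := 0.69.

0.94

(p1 ∨ p1) = max(0.3, 0.3) = 0.3
(p2 ∨ (p1 ∨ p1)) = max(0.94, 0.3) = 0.94
¬p3: Gödel ¬ of 0.4 = 0 (operand ≠ 0)
(p4 ⊃ ¬p3): 0.69 > 0, so result = 0
¬p1: Gödel ¬ of 0.3 = 0 (operand ≠ 0)
((p4 ⊃ ¬p3) ∨ ¬p1) = max(0, 0) = 0
((p2 ∨ (p1 ∨ p1)) ⊃ ((p4 ⊃ ¬p3) ∨ ¬p1)): 0.94 > 0, so result = 0
(p1 ⊃ p2): 0.3 ≤ 0.94, so result = 1
(p3 ⊃ (p1 ⊃ p2)): 0.4 ≤ 1, so result = 1
((p3 ⊃ (p1 ⊃ p2)) ⊃ p2): 1 > 0.94, so result = 0.94
(((p2 ∨ (p1 ∨ p1)) ⊃ ((p4 ⊃ ¬p3) ∨ ¬p1)) ∨ ((p3 ⊃ (p1 ⊃ p2)) ⊃ p2)) = max(0, 0.94) = 0.94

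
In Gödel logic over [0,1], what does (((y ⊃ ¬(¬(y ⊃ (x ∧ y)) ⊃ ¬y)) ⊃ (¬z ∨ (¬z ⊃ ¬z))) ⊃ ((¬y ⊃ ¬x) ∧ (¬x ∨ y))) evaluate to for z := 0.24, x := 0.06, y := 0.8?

(x ∧ y) = min(0.06, 0.8) = 0.06
(y ⊃ (x ∧ y)): 0.8 > 0.06, so result = 0.06
¬(y ⊃ (x ∧ y)): Gödel ¬ of 0.06 = 0 (operand ≠ 0)
¬y: Gödel ¬ of 0.8 = 0 (operand ≠ 0)
(¬(y ⊃ (x ∧ y)) ⊃ ¬y): 0 ≤ 0, so result = 1
¬(¬(y ⊃ (x ∧ y)) ⊃ ¬y): Gödel ¬ of 1 = 0 (operand ≠ 0)
(y ⊃ ¬(¬(y ⊃ (x ∧ y)) ⊃ ¬y)): 0.8 > 0, so result = 0
¬z: Gödel ¬ of 0.24 = 0 (operand ≠ 0)
¬z: Gödel ¬ of 0.24 = 0 (operand ≠ 0)
¬z: Gödel ¬ of 0.24 = 0 (operand ≠ 0)
(¬z ⊃ ¬z): 0 ≤ 0, so result = 1
(¬z ∨ (¬z ⊃ ¬z)) = max(0, 1) = 1
((y ⊃ ¬(¬(y ⊃ (x ∧ y)) ⊃ ¬y)) ⊃ (¬z ∨ (¬z ⊃ ¬z))): 0 ≤ 1, so result = 1
¬y: Gödel ¬ of 0.8 = 0 (operand ≠ 0)
¬x: Gödel ¬ of 0.06 = 0 (operand ≠ 0)
(¬y ⊃ ¬x): 0 ≤ 0, so result = 1
¬x: Gödel ¬ of 0.06 = 0 (operand ≠ 0)
(¬x ∨ y) = max(0, 0.8) = 0.8
((¬y ⊃ ¬x) ∧ (¬x ∨ y)) = min(1, 0.8) = 0.8
(((y ⊃ ¬(¬(y ⊃ (x ∧ y)) ⊃ ¬y)) ⊃ (¬z ∨ (¬z ⊃ ¬z))) ⊃ ((¬y ⊃ ¬x) ∧ (¬x ∨ y))): 1 > 0.8, so result = 0.8

0.80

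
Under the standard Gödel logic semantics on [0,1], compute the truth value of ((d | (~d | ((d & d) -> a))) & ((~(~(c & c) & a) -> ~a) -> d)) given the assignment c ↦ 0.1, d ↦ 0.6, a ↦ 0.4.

0.60

~d: Gödel ¬ of 0.6 = 0 (operand ≠ 0)
(d & d) = min(0.6, 0.6) = 0.6
((d & d) -> a): 0.6 > 0.4, so result = 0.4
(~d | ((d & d) -> a)) = max(0, 0.4) = 0.4
(d | (~d | ((d & d) -> a))) = max(0.6, 0.4) = 0.6
(c & c) = min(0.1, 0.1) = 0.1
~(c & c): Gödel ¬ of 0.1 = 0 (operand ≠ 0)
(~(c & c) & a) = min(0, 0.4) = 0
~(~(c & c) & a): Gödel ¬ of 0 = 1 (operand is 0)
~a: Gödel ¬ of 0.4 = 0 (operand ≠ 0)
(~(~(c & c) & a) -> ~a): 1 > 0, so result = 0
((~(~(c & c) & a) -> ~a) -> d): 0 ≤ 0.6, so result = 1
((d | (~d | ((d & d) -> a))) & ((~(~(c & c) & a) -> ~a) -> d)) = min(0.6, 1) = 0.6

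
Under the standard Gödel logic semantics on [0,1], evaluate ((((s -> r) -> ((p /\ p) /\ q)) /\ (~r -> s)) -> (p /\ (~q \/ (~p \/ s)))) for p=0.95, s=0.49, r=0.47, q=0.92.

0.49

(s -> r): 0.49 > 0.47, so result = 0.47
(p /\ p) = min(0.95, 0.95) = 0.95
((p /\ p) /\ q) = min(0.95, 0.92) = 0.92
((s -> r) -> ((p /\ p) /\ q)): 0.47 ≤ 0.92, so result = 1
~r: Gödel ¬ of 0.47 = 0 (operand ≠ 0)
(~r -> s): 0 ≤ 0.49, so result = 1
(((s -> r) -> ((p /\ p) /\ q)) /\ (~r -> s)) = min(1, 1) = 1
~q: Gödel ¬ of 0.92 = 0 (operand ≠ 0)
~p: Gödel ¬ of 0.95 = 0 (operand ≠ 0)
(~p \/ s) = max(0, 0.49) = 0.49
(~q \/ (~p \/ s)) = max(0, 0.49) = 0.49
(p /\ (~q \/ (~p \/ s))) = min(0.95, 0.49) = 0.49
((((s -> r) -> ((p /\ p) /\ q)) /\ (~r -> s)) -> (p /\ (~q \/ (~p \/ s)))): 1 > 0.49, so result = 0.49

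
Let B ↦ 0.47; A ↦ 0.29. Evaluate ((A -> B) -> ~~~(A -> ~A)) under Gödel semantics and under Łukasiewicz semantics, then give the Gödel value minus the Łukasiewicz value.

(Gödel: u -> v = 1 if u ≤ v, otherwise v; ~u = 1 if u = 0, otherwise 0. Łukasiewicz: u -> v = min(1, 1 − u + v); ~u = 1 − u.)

1.00

Gödel evaluation:
  (A -> B): 0.29 ≤ 0.47, so result = 1
  ~A: Gödel ¬ of 0.29 = 0 (operand ≠ 0)
  (A -> ~A): 0.29 > 0, so result = 0
  ~(A -> ~A): Gödel ¬ of 0 = 1 (operand is 0)
  ~~(A -> ~A): Gödel ¬ of 1 = 0 (operand ≠ 0)
  ~~~(A -> ~A): Gödel ¬ of 0 = 1 (operand is 0)
  ((A -> B) -> ~~~(A -> ~A)): 1 ≤ 1, so result = 1
  Gödel value = 1
Łukasiewicz evaluation:
  (A -> B): min(1, 1 − 0.29 + 0.47) = 1
  ~A: Łukasiewicz ¬ gives 1 − 0.29 = 0.71
  (A -> ~A): min(1, 1 − 0.29 + 0.71) = 1
  ~(A -> ~A): Łukasiewicz ¬ gives 1 − 1 = 0
  ~~(A -> ~A): Łukasiewicz ¬ gives 1 − 0 = 1
  ~~~(A -> ~A): Łukasiewicz ¬ gives 1 − 1 = 0
  ((A -> B) -> ~~~(A -> ~A)): min(1, 1 − 1 + 0) = 0
  Łukasiewicz value = 0
Difference: 1 − 0 = 1.00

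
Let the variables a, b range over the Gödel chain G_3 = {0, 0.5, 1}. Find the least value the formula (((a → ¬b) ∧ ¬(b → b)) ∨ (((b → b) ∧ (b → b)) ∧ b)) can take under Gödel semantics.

The minimum is attained at a = 0, b = 0:
  ¬b: Gödel ¬ of 0 = 1 (operand is 0)
  (a → ¬b): 0 ≤ 1, so result = 1
  (b → b): 0 ≤ 0, so result = 1
  ¬(b → b): Gödel ¬ of 1 = 0 (operand ≠ 0)
  ((a → ¬b) ∧ ¬(b → b)) = min(1, 0) = 0
  (b → b): 0 ≤ 0, so result = 1
  (b → b): 0 ≤ 0, so result = 1
  ((b → b) ∧ (b → b)) = min(1, 1) = 1
  (((b → b) ∧ (b → b)) ∧ b) = min(1, 0) = 0
  (((a → ¬b) ∧ ¬(b → b)) ∨ (((b → b) ∧ (b → b)) ∧ b)) = max(0, 0) = 0
Checking all 9 assignments confirms none give a value below 0.00.

0.00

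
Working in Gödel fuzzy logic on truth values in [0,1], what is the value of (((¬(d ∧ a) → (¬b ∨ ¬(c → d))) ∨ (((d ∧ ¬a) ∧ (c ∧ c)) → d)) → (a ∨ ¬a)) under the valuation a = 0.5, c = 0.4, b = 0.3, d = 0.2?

(d ∧ a) = min(0.2, 0.5) = 0.2
¬(d ∧ a): Gödel ¬ of 0.2 = 0 (operand ≠ 0)
¬b: Gödel ¬ of 0.3 = 0 (operand ≠ 0)
(c → d): 0.4 > 0.2, so result = 0.2
¬(c → d): Gödel ¬ of 0.2 = 0 (operand ≠ 0)
(¬b ∨ ¬(c → d)) = max(0, 0) = 0
(¬(d ∧ a) → (¬b ∨ ¬(c → d))): 0 ≤ 0, so result = 1
¬a: Gödel ¬ of 0.5 = 0 (operand ≠ 0)
(d ∧ ¬a) = min(0.2, 0) = 0
(c ∧ c) = min(0.4, 0.4) = 0.4
((d ∧ ¬a) ∧ (c ∧ c)) = min(0, 0.4) = 0
(((d ∧ ¬a) ∧ (c ∧ c)) → d): 0 ≤ 0.2, so result = 1
((¬(d ∧ a) → (¬b ∨ ¬(c → d))) ∨ (((d ∧ ¬a) ∧ (c ∧ c)) → d)) = max(1, 1) = 1
¬a: Gödel ¬ of 0.5 = 0 (operand ≠ 0)
(a ∨ ¬a) = max(0.5, 0) = 0.5
(((¬(d ∧ a) → (¬b ∨ ¬(c → d))) ∨ (((d ∧ ¬a) ∧ (c ∧ c)) → d)) → (a ∨ ¬a)): 1 > 0.5, so result = 0.5

0.50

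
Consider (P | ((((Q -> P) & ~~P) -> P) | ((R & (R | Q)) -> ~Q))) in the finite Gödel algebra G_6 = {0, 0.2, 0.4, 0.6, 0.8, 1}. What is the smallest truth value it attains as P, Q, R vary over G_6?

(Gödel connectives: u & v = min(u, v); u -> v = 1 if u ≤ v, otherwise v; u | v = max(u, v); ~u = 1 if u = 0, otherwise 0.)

The minimum is attained at P = 0.2, Q = 0.2, R = 0.2:
  (Q -> P): 0.2 ≤ 0.2, so result = 1
  ~P: Gödel ¬ of 0.2 = 0 (operand ≠ 0)
  ~~P: Gödel ¬ of 0 = 1 (operand is 0)
  ((Q -> P) & ~~P) = min(1, 1) = 1
  (((Q -> P) & ~~P) -> P): 1 > 0.2, so result = 0.2
  (R | Q) = max(0.2, 0.2) = 0.2
  (R & (R | Q)) = min(0.2, 0.2) = 0.2
  ~Q: Gödel ¬ of 0.2 = 0 (operand ≠ 0)
  ((R & (R | Q)) -> ~Q): 0.2 > 0, so result = 0
  ((((Q -> P) & ~~P) -> P) | ((R & (R | Q)) -> ~Q)) = max(0.2, 0) = 0.2
  (P | ((((Q -> P) & ~~P) -> P) | ((R & (R | Q)) -> ~Q))) = max(0.2, 0.2) = 0.2
Checking all 216 assignments confirms none give a value below 0.20.

0.20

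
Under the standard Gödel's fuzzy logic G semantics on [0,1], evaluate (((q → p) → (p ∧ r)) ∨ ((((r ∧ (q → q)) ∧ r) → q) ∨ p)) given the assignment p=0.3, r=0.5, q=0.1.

0.30

(q → p): 0.1 ≤ 0.3, so result = 1
(p ∧ r) = min(0.3, 0.5) = 0.3
((q → p) → (p ∧ r)): 1 > 0.3, so result = 0.3
(q → q): 0.1 ≤ 0.1, so result = 1
(r ∧ (q → q)) = min(0.5, 1) = 0.5
((r ∧ (q → q)) ∧ r) = min(0.5, 0.5) = 0.5
(((r ∧ (q → q)) ∧ r) → q): 0.5 > 0.1, so result = 0.1
((((r ∧ (q → q)) ∧ r) → q) ∨ p) = max(0.1, 0.3) = 0.3
(((q → p) → (p ∧ r)) ∨ ((((r ∧ (q → q)) ∧ r) → q) ∨ p)) = max(0.3, 0.3) = 0.3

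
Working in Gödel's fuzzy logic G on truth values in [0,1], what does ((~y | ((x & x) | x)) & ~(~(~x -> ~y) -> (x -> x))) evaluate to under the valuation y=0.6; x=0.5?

0.00

~y: Gödel ¬ of 0.6 = 0 (operand ≠ 0)
(x & x) = min(0.5, 0.5) = 0.5
((x & x) | x) = max(0.5, 0.5) = 0.5
(~y | ((x & x) | x)) = max(0, 0.5) = 0.5
~x: Gödel ¬ of 0.5 = 0 (operand ≠ 0)
~y: Gödel ¬ of 0.6 = 0 (operand ≠ 0)
(~x -> ~y): 0 ≤ 0, so result = 1
~(~x -> ~y): Gödel ¬ of 1 = 0 (operand ≠ 0)
(x -> x): 0.5 ≤ 0.5, so result = 1
(~(~x -> ~y) -> (x -> x)): 0 ≤ 1, so result = 1
~(~(~x -> ~y) -> (x -> x)): Gödel ¬ of 1 = 0 (operand ≠ 0)
((~y | ((x & x) | x)) & ~(~(~x -> ~y) -> (x -> x))) = min(0.5, 0) = 0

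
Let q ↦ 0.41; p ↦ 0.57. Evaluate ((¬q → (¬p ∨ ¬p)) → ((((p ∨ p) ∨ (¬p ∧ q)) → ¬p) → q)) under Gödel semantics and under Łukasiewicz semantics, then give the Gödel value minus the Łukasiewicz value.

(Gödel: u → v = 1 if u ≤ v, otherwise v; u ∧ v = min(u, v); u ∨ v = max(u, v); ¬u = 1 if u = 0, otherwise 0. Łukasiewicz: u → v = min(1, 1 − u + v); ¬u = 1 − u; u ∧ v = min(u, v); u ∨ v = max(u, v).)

0.29

Gödel evaluation:
  ¬q: Gödel ¬ of 0.41 = 0 (operand ≠ 0)
  ¬p: Gödel ¬ of 0.57 = 0 (operand ≠ 0)
  ¬p: Gödel ¬ of 0.57 = 0 (operand ≠ 0)
  (¬p ∨ ¬p) = max(0, 0) = 0
  (¬q → (¬p ∨ ¬p)): 0 ≤ 0, so result = 1
  (p ∨ p) = max(0.57, 0.57) = 0.57
  ¬p: Gödel ¬ of 0.57 = 0 (operand ≠ 0)
  (¬p ∧ q) = min(0, 0.41) = 0
  ((p ∨ p) ∨ (¬p ∧ q)) = max(0.57, 0) = 0.57
  ¬p: Gödel ¬ of 0.57 = 0 (operand ≠ 0)
  (((p ∨ p) ∨ (¬p ∧ q)) → ¬p): 0.57 > 0, so result = 0
  ((((p ∨ p) ∨ (¬p ∧ q)) → ¬p) → q): 0 ≤ 0.41, so result = 1
  ((¬q → (¬p ∨ ¬p)) → ((((p ∨ p) ∨ (¬p ∧ q)) → ¬p) → q)): 1 ≤ 1, so result = 1
  Gödel value = 1
Łukasiewicz evaluation:
  ¬q: Łukasiewicz ¬ gives 1 − 0.41 = 0.59
  ¬p: Łukasiewicz ¬ gives 1 − 0.57 = 0.43
  ¬p: Łukasiewicz ¬ gives 1 − 0.57 = 0.43
  (¬p ∨ ¬p) = max(0.43, 0.43) = 0.43
  (¬q → (¬p ∨ ¬p)): min(1, 1 − 0.59 + 0.43) = 0.84
  (p ∨ p) = max(0.57, 0.57) = 0.57
  ¬p: Łukasiewicz ¬ gives 1 − 0.57 = 0.43
  (¬p ∧ q) = min(0.43, 0.41) = 0.41
  ((p ∨ p) ∨ (¬p ∧ q)) = max(0.57, 0.41) = 0.57
  ¬p: Łukasiewicz ¬ gives 1 − 0.57 = 0.43
  (((p ∨ p) ∨ (¬p ∧ q)) → ¬p): min(1, 1 − 0.57 + 0.43) = 0.86
  ((((p ∨ p) ∨ (¬p ∧ q)) → ¬p) → q): min(1, 1 − 0.86 + 0.41) = 0.55
  ((¬q → (¬p ∨ ¬p)) → ((((p ∨ p) ∨ (¬p ∧ q)) → ¬p) → q)): min(1, 1 − 0.84 + 0.55) = 0.71
  Łukasiewicz value = 0.71
Difference: 1 − 0.71 = 0.29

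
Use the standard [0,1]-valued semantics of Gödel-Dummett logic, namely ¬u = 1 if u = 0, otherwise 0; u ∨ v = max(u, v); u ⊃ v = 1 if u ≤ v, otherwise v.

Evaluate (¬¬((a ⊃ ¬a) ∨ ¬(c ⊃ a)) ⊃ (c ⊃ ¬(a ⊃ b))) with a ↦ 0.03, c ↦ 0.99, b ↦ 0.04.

1.00

¬a: Gödel ¬ of 0.03 = 0 (operand ≠ 0)
(a ⊃ ¬a): 0.03 > 0, so result = 0
(c ⊃ a): 0.99 > 0.03, so result = 0.03
¬(c ⊃ a): Gödel ¬ of 0.03 = 0 (operand ≠ 0)
((a ⊃ ¬a) ∨ ¬(c ⊃ a)) = max(0, 0) = 0
¬((a ⊃ ¬a) ∨ ¬(c ⊃ a)): Gödel ¬ of 0 = 1 (operand is 0)
¬¬((a ⊃ ¬a) ∨ ¬(c ⊃ a)): Gödel ¬ of 1 = 0 (operand ≠ 0)
(a ⊃ b): 0.03 ≤ 0.04, so result = 1
¬(a ⊃ b): Gödel ¬ of 1 = 0 (operand ≠ 0)
(c ⊃ ¬(a ⊃ b)): 0.99 > 0, so result = 0
(¬¬((a ⊃ ¬a) ∨ ¬(c ⊃ a)) ⊃ (c ⊃ ¬(a ⊃ b))): 0 ≤ 0, so result = 1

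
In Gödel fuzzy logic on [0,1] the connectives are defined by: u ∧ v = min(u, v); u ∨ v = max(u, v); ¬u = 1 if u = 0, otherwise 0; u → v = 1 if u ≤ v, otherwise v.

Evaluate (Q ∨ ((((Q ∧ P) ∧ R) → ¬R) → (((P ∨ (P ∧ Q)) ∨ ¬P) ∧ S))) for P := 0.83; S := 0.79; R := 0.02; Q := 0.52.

(Q ∧ P) = min(0.52, 0.83) = 0.52
((Q ∧ P) ∧ R) = min(0.52, 0.02) = 0.02
¬R: Gödel ¬ of 0.02 = 0 (operand ≠ 0)
(((Q ∧ P) ∧ R) → ¬R): 0.02 > 0, so result = 0
(P ∧ Q) = min(0.83, 0.52) = 0.52
(P ∨ (P ∧ Q)) = max(0.83, 0.52) = 0.83
¬P: Gödel ¬ of 0.83 = 0 (operand ≠ 0)
((P ∨ (P ∧ Q)) ∨ ¬P) = max(0.83, 0) = 0.83
(((P ∨ (P ∧ Q)) ∨ ¬P) ∧ S) = min(0.83, 0.79) = 0.79
((((Q ∧ P) ∧ R) → ¬R) → (((P ∨ (P ∧ Q)) ∨ ¬P) ∧ S)): 0 ≤ 0.79, so result = 1
(Q ∨ ((((Q ∧ P) ∧ R) → ¬R) → (((P ∨ (P ∧ Q)) ∨ ¬P) ∧ S))) = max(0.52, 1) = 1

1.00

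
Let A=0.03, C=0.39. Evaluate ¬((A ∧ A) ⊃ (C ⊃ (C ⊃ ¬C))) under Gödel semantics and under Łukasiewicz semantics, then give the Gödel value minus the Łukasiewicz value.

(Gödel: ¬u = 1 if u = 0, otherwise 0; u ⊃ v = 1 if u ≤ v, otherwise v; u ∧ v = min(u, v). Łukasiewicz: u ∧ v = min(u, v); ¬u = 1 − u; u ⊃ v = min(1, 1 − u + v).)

1.00

Gödel evaluation:
  (A ∧ A) = min(0.03, 0.03) = 0.03
  ¬C: Gödel ¬ of 0.39 = 0 (operand ≠ 0)
  (C ⊃ ¬C): 0.39 > 0, so result = 0
  (C ⊃ (C ⊃ ¬C)): 0.39 > 0, so result = 0
  ((A ∧ A) ⊃ (C ⊃ (C ⊃ ¬C))): 0.03 > 0, so result = 0
  ¬((A ∧ A) ⊃ (C ⊃ (C ⊃ ¬C))): Gödel ¬ of 0 = 1 (operand is 0)
  Gödel value = 1
Łukasiewicz evaluation:
  (A ∧ A) = min(0.03, 0.03) = 0.03
  ¬C: Łukasiewicz ¬ gives 1 − 0.39 = 0.61
  (C ⊃ ¬C): min(1, 1 − 0.39 + 0.61) = 1
  (C ⊃ (C ⊃ ¬C)): min(1, 1 − 0.39 + 1) = 1
  ((A ∧ A) ⊃ (C ⊃ (C ⊃ ¬C))): min(1, 1 − 0.03 + 1) = 1
  ¬((A ∧ A) ⊃ (C ⊃ (C ⊃ ¬C))): Łukasiewicz ¬ gives 1 − 1 = 0
  Łukasiewicz value = 0
Difference: 1 − 0 = 1.00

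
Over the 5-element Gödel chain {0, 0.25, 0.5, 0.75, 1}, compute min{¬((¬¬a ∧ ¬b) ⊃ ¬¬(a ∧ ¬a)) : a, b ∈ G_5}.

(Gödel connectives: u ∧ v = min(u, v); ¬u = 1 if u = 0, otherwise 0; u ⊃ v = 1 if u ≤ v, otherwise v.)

0.00

The minimum is attained at a = 0, b = 0:
  ¬a: Gödel ¬ of 0 = 1 (operand is 0)
  ¬¬a: Gödel ¬ of 1 = 0 (operand ≠ 0)
  ¬b: Gödel ¬ of 0 = 1 (operand is 0)
  (¬¬a ∧ ¬b) = min(0, 1) = 0
  ¬a: Gödel ¬ of 0 = 1 (operand is 0)
  (a ∧ ¬a) = min(0, 1) = 0
  ¬(a ∧ ¬a): Gödel ¬ of 0 = 1 (operand is 0)
  ¬¬(a ∧ ¬a): Gödel ¬ of 1 = 0 (operand ≠ 0)
  ((¬¬a ∧ ¬b) ⊃ ¬¬(a ∧ ¬a)): 0 ≤ 0, so result = 1
  ¬((¬¬a ∧ ¬b) ⊃ ¬¬(a ∧ ¬a)): Gödel ¬ of 1 = 0 (operand ≠ 0)
Checking all 25 assignments confirms none give a value below 0.00.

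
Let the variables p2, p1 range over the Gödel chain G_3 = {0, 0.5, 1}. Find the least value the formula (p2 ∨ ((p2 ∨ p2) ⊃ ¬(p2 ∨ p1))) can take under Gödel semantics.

0.50

The minimum is attained at p2 = 0.5, p1 = 0:
  (p2 ∨ p2) = max(0.5, 0.5) = 0.5
  (p2 ∨ p1) = max(0.5, 0) = 0.5
  ¬(p2 ∨ p1): Gödel ¬ of 0.5 = 0 (operand ≠ 0)
  ((p2 ∨ p2) ⊃ ¬(p2 ∨ p1)): 0.5 > 0, so result = 0
  (p2 ∨ ((p2 ∨ p2) ⊃ ¬(p2 ∨ p1))) = max(0.5, 0) = 0.5
Checking all 9 assignments confirms none give a value below 0.50.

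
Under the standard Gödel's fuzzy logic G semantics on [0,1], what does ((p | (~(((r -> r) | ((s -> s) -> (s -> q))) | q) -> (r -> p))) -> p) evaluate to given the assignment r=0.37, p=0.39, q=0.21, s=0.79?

0.39

(r -> r): 0.37 ≤ 0.37, so result = 1
(s -> s): 0.79 ≤ 0.79, so result = 1
(s -> q): 0.79 > 0.21, so result = 0.21
((s -> s) -> (s -> q)): 1 > 0.21, so result = 0.21
((r -> r) | ((s -> s) -> (s -> q))) = max(1, 0.21) = 1
(((r -> r) | ((s -> s) -> (s -> q))) | q) = max(1, 0.21) = 1
~(((r -> r) | ((s -> s) -> (s -> q))) | q): Gödel ¬ of 1 = 0 (operand ≠ 0)
(r -> p): 0.37 ≤ 0.39, so result = 1
(~(((r -> r) | ((s -> s) -> (s -> q))) | q) -> (r -> p)): 0 ≤ 1, so result = 1
(p | (~(((r -> r) | ((s -> s) -> (s -> q))) | q) -> (r -> p))) = max(0.39, 1) = 1
((p | (~(((r -> r) | ((s -> s) -> (s -> q))) | q) -> (r -> p))) -> p): 1 > 0.39, so result = 0.39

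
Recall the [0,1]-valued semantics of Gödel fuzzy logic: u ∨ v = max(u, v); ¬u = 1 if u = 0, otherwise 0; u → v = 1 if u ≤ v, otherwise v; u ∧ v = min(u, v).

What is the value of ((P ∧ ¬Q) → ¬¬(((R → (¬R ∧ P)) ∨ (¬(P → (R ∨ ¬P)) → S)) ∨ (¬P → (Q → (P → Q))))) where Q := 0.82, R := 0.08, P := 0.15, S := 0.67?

1.00

¬Q: Gödel ¬ of 0.82 = 0 (operand ≠ 0)
(P ∧ ¬Q) = min(0.15, 0) = 0
¬R: Gödel ¬ of 0.08 = 0 (operand ≠ 0)
(¬R ∧ P) = min(0, 0.15) = 0
(R → (¬R ∧ P)): 0.08 > 0, so result = 0
¬P: Gödel ¬ of 0.15 = 0 (operand ≠ 0)
(R ∨ ¬P) = max(0.08, 0) = 0.08
(P → (R ∨ ¬P)): 0.15 > 0.08, so result = 0.08
¬(P → (R ∨ ¬P)): Gödel ¬ of 0.08 = 0 (operand ≠ 0)
(¬(P → (R ∨ ¬P)) → S): 0 ≤ 0.67, so result = 1
((R → (¬R ∧ P)) ∨ (¬(P → (R ∨ ¬P)) → S)) = max(0, 1) = 1
¬P: Gödel ¬ of 0.15 = 0 (operand ≠ 0)
(P → Q): 0.15 ≤ 0.82, so result = 1
(Q → (P → Q)): 0.82 ≤ 1, so result = 1
(¬P → (Q → (P → Q))): 0 ≤ 1, so result = 1
(((R → (¬R ∧ P)) ∨ (¬(P → (R ∨ ¬P)) → S)) ∨ (¬P → (Q → (P → Q)))) = max(1, 1) = 1
¬(((R → (¬R ∧ P)) ∨ (¬(P → (R ∨ ¬P)) → S)) ∨ (¬P → (Q → (P → Q)))): Gödel ¬ of 1 = 0 (operand ≠ 0)
¬¬(((R → (¬R ∧ P)) ∨ (¬(P → (R ∨ ¬P)) → S)) ∨ (¬P → (Q → (P → Q)))): Gödel ¬ of 0 = 1 (operand is 0)
((P ∧ ¬Q) → ¬¬(((R → (¬R ∧ P)) ∨ (¬(P → (R ∨ ¬P)) → S)) ∨ (¬P → (Q → (P → Q))))): 0 ≤ 1, so result = 1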